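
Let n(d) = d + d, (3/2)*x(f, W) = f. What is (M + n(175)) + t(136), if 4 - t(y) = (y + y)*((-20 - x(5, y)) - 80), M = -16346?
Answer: 36344/3 ≈ 12115.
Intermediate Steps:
x(f, W) = 2*f/3
n(d) = 2*d
t(y) = 4 + 620*y/3 (t(y) = 4 - (y + y)*((-20 - 2*5/3) - 80) = 4 - 2*y*((-20 - 1*10/3) - 80) = 4 - 2*y*((-20 - 10/3) - 80) = 4 - 2*y*(-70/3 - 80) = 4 - 2*y*(-310)/3 = 4 - (-620)*y/3 = 4 + 620*y/3)
(M + n(175)) + t(136) = (-16346 + 2*175) + (4 + (620/3)*136) = (-16346 + 350) + (4 + 84320/3) = -15996 + 84332/3 = 36344/3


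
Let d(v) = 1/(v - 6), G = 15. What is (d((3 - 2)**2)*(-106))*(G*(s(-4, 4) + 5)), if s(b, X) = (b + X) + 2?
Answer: 2226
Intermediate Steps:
s(b, X) = 2 + X + b (s(b, X) = (X + b) + 2 = 2 + X + b)
d(v) = 1/(-6 + v)
(d((3 - 2)**2)*(-106))*(G*(s(-4, 4) + 5)) = (-106/(-6 + (3 - 2)**2))*(15*((2 + 4 - 4) + 5)) = (-106/(-6 + 1**2))*(15*(2 + 5)) = (-106/(-6 + 1))*(15*7) = (-106/(-5))*105 = -1/5*(-106)*105 = (106/5)*105 = 2226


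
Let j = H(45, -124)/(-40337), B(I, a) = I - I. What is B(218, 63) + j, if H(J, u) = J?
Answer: -45/40337 ≈ -0.0011156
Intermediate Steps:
B(I, a) = 0
j = -45/40337 (j = 45/(-40337) = 45*(-1/40337) = -45/40337 ≈ -0.0011156)
B(218, 63) + j = 0 - 45/40337 = -45/40337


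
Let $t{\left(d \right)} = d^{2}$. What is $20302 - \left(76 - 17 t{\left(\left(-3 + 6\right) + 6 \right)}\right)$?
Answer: $21603$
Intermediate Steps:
$20302 - \left(76 - 17 t{\left(\left(-3 + 6\right) + 6 \right)}\right) = 20302 - \left(76 - 17 \left(\left(-3 + 6\right) + 6\right)^{2}\right) = 20302 - \left(76 - 17 \left(3 + 6\right)^{2}\right) = 20302 - \left(76 - 17 \cdot 9^{2}\right) = 20302 - \left(76 - 1377\right) = 20302 - -1301 = 20302 + 1301 = 21603$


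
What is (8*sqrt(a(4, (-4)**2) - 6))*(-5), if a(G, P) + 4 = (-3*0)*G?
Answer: -40*I*sqrt(10) ≈ -126.49*I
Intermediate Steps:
a(G, P) = -4 (a(G, P) = -4 + (-3*0)*G = -4 + 0*G = -4 + 0 = -4)
(8*sqrt(a(4, (-4)**2) - 6))*(-5) = (8*sqrt(-4 - 6))*(-5) = (8*sqrt(-10))*(-5) = (8*(I*sqrt(10)))*(-5) = (8*I*sqrt(10))*(-5) = -40*I*sqrt(10)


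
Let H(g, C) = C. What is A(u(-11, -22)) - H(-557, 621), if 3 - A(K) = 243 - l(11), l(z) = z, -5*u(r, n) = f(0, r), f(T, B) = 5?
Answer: -850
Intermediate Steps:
u(r, n) = -1 (u(r, n) = -1/5*5 = -1)
A(K) = -229 (A(K) = 3 - (243 - 1*11) = 3 - (243 - 11) = 3 - 1*232 = 3 - 232 = -229)
A(u(-11, -22)) - H(-557, 621) = -229 - 1*621 = -229 - 621 = -850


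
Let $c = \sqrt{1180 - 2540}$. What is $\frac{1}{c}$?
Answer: $- \frac{i \sqrt{85}}{340} \approx - 0.027116 i$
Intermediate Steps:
$c = 4 i \sqrt{85}$ ($c = \sqrt{-1360} = 4 i \sqrt{85} \approx 36.878 i$)
$\frac{1}{c} = \frac{1}{4 i \sqrt{85}} = - \frac{i \sqrt{85}}{340}$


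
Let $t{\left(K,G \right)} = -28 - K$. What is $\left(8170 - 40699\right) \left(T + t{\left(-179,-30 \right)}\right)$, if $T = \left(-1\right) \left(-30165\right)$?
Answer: $-986149164$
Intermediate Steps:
$T = 30165$
$\left(8170 - 40699\right) \left(T + t{\left(-179,-30 \right)}\right) = \left(8170 - 40699\right) \left(30165 - -151\right) = - 32529 \left(30165 + \left(-28 + 179\right)\right) = - 32529 \left(30165 + 151\right) = \left(-32529\right) 30316 = -986149164$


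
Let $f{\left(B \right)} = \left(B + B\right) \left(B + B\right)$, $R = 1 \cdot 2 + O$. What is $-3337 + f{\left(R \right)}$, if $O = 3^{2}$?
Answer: $-2853$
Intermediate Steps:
$O = 9$
$R = 11$ ($R = 1 \cdot 2 + 9 = 2 + 9 = 11$)
$f{\left(B \right)} = 4 B^{2}$ ($f{\left(B \right)} = 2 B 2 B = 4 B^{2}$)
$-3337 + f{\left(R \right)} = -3337 + 4 \cdot 11^{2} = -3337 + 4 \cdot 121 = -3337 + 484 = -2853$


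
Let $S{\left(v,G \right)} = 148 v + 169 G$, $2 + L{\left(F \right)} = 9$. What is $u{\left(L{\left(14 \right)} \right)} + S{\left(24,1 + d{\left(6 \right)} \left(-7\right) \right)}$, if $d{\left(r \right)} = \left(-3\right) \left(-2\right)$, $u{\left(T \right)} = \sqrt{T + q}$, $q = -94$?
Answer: $-3377 + i \sqrt{87} \approx -3377.0 + 9.3274 i$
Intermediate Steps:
$L{\left(F \right)} = 7$ ($L{\left(F \right)} = -2 + 9 = 7$)
$u{\left(T \right)} = \sqrt{-94 + T}$ ($u{\left(T \right)} = \sqrt{T - 94} = \sqrt{-94 + T}$)
$d{\left(r \right)} = 6$
$u{\left(L{\left(14 \right)} \right)} + S{\left(24,1 + d{\left(6 \right)} \left(-7\right) \right)} = \sqrt{-94 + 7} + \left(148 \cdot 24 + 169 \left(1 + 6 \left(-7\right)\right)\right) = \sqrt{-87} + \left(3552 + 169 \left(1 - 42\right)\right) = i \sqrt{87} + \left(3552 + 169 \left(-41\right)\right) = i \sqrt{87} + \left(3552 - 6929\right) = i \sqrt{87} - 3377 = -3377 + i \sqrt{87}$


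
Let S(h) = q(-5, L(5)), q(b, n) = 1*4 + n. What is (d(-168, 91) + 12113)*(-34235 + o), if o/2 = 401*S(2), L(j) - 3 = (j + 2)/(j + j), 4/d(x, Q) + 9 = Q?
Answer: -13935379446/41 ≈ -3.3989e+8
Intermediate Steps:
d(x, Q) = 4/(-9 + Q)
L(j) = 3 + (2 + j)/(2*j) (L(j) = 3 + (j + 2)/(j + j) = 3 + (2 + j)/((2*j)) = 3 + (2 + j)*(1/(2*j)) = 3 + (2 + j)/(2*j))
q(b, n) = 4 + n
S(h) = 77/10 (S(h) = 4 + (7/2 + 1/5) = 4 + (7/2 + ⅕) = 4 + 37/10 = 77/10)
o = 30877/5 (o = 2*(401*(77/10)) = 2*(30877/10) = 30877/5 ≈ 6175.4)
(d(-168, 91) + 12113)*(-34235 + o) = (4/(-9 + 91) + 12113)*(-34235 + 30877/5) = (4/82 + 12113)*(-140298/5) = (4*(1/82) + 12113)*(-140298/5) = (2/41 + 12113)*(-140298/5) = (496635/41)*(-140298/5) = -13935379446/41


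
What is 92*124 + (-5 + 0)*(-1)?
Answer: 11413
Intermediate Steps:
92*124 + (-5 + 0)*(-1) = 11408 - 5*(-1) = 11408 + 5 = 11413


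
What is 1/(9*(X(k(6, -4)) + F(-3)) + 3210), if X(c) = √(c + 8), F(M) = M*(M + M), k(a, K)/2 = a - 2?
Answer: 1/3408 ≈ 0.00029343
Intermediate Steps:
k(a, K) = -4 + 2*a (k(a, K) = 2*(a - 2) = 2*(-2 + a) = -4 + 2*a)
F(M) = 2*M² (F(M) = M*(2*M) = 2*M²)
X(c) = √(8 + c)
1/(9*(X(k(6, -4)) + F(-3)) + 3210) = 1/(9*(√(8 + (-4 + 2*6)) + 2*(-3)²) + 3210) = 1/(9*(√(8 + (-4 + 12)) + 2*9) + 3210) = 1/(9*(√(8 + 8) + 18) + 3210) = 1/(9*(√16 + 18) + 3210) = 1/(9*(4 + 18) + 3210) = 1/(9*22 + 3210) = 1/(198 + 3210) = 1/3408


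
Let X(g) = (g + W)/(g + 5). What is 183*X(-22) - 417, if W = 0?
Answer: -3063/17 ≈ -180.18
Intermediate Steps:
X(g) = g/(5 + g) (X(g) = (g + 0)/(g + 5) = g/(5 + g))
183*X(-22) - 417 = 183*(-22/(5 - 22)) - 417 = 183*(-22/(-17)) - 417 = 183*(-22*(-1/17)) - 417 = 183*(22/17) - 417 = 4026/17 - 417 = -3063/17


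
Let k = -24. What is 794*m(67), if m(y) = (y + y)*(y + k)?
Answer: 4575028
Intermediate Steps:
m(y) = 2*y*(-24 + y) (m(y) = (y + y)*(y - 24) = (2*y)*(-24 + y) = 2*y*(-24 + y))
794*m(67) = 794*(2*67*(-24 + 67)) = 794*(2*67*43) = 794*5762 = 4575028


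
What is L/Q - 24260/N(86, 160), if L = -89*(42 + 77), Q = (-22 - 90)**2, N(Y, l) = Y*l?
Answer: -200915/77056 ≈ -2.6074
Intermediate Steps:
Q = 12544 (Q = (-112)**2 = 12544)
L = -10591 (L = -89*119 = -10591)
L/Q - 24260/N(86, 160) = -10591/12544 - 24260/(86*160) = -10591*1/12544 - 24260/13760 = -1513/1792 - 24260*1/13760 = -1513/1792 - 1213/688 = -200915/77056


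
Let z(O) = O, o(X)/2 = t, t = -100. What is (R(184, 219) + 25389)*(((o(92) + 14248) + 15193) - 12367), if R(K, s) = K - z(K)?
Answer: 428413986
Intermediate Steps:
o(X) = -200 (o(X) = 2*(-100) = -200)
R(K, s) = 0 (R(K, s) = K - K = 0)
(R(184, 219) + 25389)*(((o(92) + 14248) + 15193) - 12367) = (0 + 25389)*(((-200 + 14248) + 15193) - 12367) = 25389*((14048 + 15193) - 12367) = 25389*(29241 - 12367) = 25389*16874 = 428413986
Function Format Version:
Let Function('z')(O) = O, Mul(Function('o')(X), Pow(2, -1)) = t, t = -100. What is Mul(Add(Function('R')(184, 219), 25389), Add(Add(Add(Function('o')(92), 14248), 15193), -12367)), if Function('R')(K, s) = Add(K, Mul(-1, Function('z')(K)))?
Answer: 428413986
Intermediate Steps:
Function('o')(X) = -200 (Function('o')(X) = Mul(2, -100) = -200)
Function('R')(K, s) = 0 (Function('R')(K, s) = Add(K, Mul(-1, K)) = 0)
Mul(Add(Function('R')(184, 219), 25389), Add(Add(Add(Function('o')(92), 14248), 15193), -12367)) = Mul(Add(0, 25389), Add(Add(Add(-200, 14248), 15193), -12367)) = Mul(25389, Add(Add(14048, 15193), -12367)) = Mul(25389, Add(29241, -12367)) = Mul(25389, 16874) = 428413986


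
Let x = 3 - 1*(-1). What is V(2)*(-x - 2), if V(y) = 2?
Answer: -12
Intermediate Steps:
x = 4 (x = 3 + 1 = 4)
V(2)*(-x - 2) = 2*(-1*4 - 2) = 2*(-4 - 2) = 2*(-6) = -12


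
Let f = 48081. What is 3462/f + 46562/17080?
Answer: 382979747/136870580 ≈ 2.7981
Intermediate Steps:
3462/f + 46562/17080 = 3462/48081 + 46562/17080 = 3462*(1/48081) + 46562*(1/17080) = 1154/16027 + 23281/8540 = 382979747/136870580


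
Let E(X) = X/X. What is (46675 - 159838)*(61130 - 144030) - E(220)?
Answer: 9381212699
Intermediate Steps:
E(X) = 1
(46675 - 159838)*(61130 - 144030) - E(220) = (46675 - 159838)*(61130 - 144030) - 1*1 = -113163*(-82900) - 1 = 9381212700 - 1 = 9381212699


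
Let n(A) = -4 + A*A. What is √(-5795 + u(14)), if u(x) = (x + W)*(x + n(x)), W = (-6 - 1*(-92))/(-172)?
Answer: I*√3014 ≈ 54.9*I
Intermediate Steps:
n(A) = -4 + A²
W = -½ (W = (-6 + 92)*(-1/172) = 86*(-1/172) = -½ ≈ -0.50000)
u(x) = (-½ + x)*(-4 + x + x²) (u(x) = (x - ½)*(x + (-4 + x²)) = (-½ + x)*(-4 + x + x²))
√(-5795 + u(14)) = √(-5795 + (2 + 14³ + (½)*14² - 9/2*14)) = √(-5795 + (2 + 2744 + (½)*196 - 63)) = √(-5795 + (2 + 2744 + 98 - 63)) = √(-5795 + 2781) = √(-3014) = I*√3014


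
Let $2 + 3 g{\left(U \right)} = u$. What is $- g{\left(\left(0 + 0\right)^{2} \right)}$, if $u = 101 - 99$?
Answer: $0$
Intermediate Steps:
$u = 2$
$g{\left(U \right)} = 0$ ($g{\left(U \right)} = - \frac{2}{3} + \frac{1}{3} \cdot 2 = - \frac{2}{3} + \frac{2}{3} = 0$)
$- g{\left(\left(0 + 0\right)^{2} \right)} = \left(-1\right) 0 = 0$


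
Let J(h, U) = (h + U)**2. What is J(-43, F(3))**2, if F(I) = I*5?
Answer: 614656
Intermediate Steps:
F(I) = 5*I
J(h, U) = (U + h)**2
J(-43, F(3))**2 = ((5*3 - 43)**2)**2 = ((15 - 43)**2)**2 = ((-28)**2)**2 = 784**2 = 614656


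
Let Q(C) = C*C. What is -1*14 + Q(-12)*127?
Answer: 18274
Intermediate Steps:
Q(C) = C**2
-1*14 + Q(-12)*127 = -1*14 + (-12)**2*127 = -14 + 144*127 = -14 + 18288 = 18274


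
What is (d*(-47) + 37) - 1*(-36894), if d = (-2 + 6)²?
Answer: 36179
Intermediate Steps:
d = 16 (d = 4² = 16)
(d*(-47) + 37) - 1*(-36894) = (16*(-47) + 37) - 1*(-36894) = (-752 + 37) + 36894 = -715 + 36894 = 36179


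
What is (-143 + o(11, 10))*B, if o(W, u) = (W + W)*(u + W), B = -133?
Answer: -42427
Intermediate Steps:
o(W, u) = 2*W*(W + u) (o(W, u) = (2*W)*(W + u) = 2*W*(W + u))
(-143 + o(11, 10))*B = (-143 + 2*11*(11 + 10))*(-133) = (-143 + 2*11*21)*(-133) = (-143 + 462)*(-133) = 319*(-133) = -42427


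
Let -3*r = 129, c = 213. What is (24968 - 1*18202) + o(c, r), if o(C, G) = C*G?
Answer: -2393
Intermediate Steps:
r = -43 (r = -1/3*129 = -43)
(24968 - 1*18202) + o(c, r) = (24968 - 1*18202) + 213*(-43) = (24968 - 18202) - 9159 = 6766 - 9159 = -2393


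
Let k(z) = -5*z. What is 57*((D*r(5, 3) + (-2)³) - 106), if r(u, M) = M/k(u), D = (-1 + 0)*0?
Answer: -6498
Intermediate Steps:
D = 0 (D = -1*0 = 0)
r(u, M) = -M/(5*u) (r(u, M) = M/((-5*u)) = M*(-1/(5*u)) = -M/(5*u))
57*((D*r(5, 3) + (-2)³) - 106) = 57*((0*(-⅕*3/5) + (-2)³) - 106) = 57*((0*(-⅕*3*⅕) - 8) - 106) = 57*((0*(-3/25) - 8) - 106) = 57*((0 - 8) - 106) = 57*(-8 - 106) = 57*(-114) = -6498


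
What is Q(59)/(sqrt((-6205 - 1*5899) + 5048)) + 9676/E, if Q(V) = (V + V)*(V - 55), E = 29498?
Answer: 4838/14749 - 118*I/21 ≈ 0.32802 - 5.619*I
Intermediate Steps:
Q(V) = 2*V*(-55 + V) (Q(V) = (2*V)*(-55 + V) = 2*V*(-55 + V))
Q(59)/(sqrt((-6205 - 1*5899) + 5048)) + 9676/E = (2*59*(-55 + 59))/(sqrt((-6205 - 1*5899) + 5048)) + 9676/29498 = (2*59*4)/(sqrt((-6205 - 5899) + 5048)) + 9676*(1/29498) = 472/(sqrt(-12104 + 5048)) + 4838/14749 = 472/(sqrt(-7056)) + 4838/14749 = 472/((84*I)) + 4838/14749 = 472*(-I/84) + 4838/14749 = -118*I/21 + 4838/14749 = 4838/14749 - 118*I/21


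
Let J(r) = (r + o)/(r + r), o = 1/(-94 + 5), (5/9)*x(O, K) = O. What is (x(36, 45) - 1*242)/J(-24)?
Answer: -3784992/10685 ≈ -354.23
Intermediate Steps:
x(O, K) = 9*O/5
o = -1/89 (o = 1/(-89) = -1/89 ≈ -0.011236)
J(r) = (-1/89 + r)/(2*r) (J(r) = (r - 1/89)/(r + r) = (-1/89 + r)/((2*r)) = (-1/89 + r)*(1/(2*r)) = (-1/89 + r)/(2*r))
(x(36, 45) - 1*242)/J(-24) = ((9/5)*36 - 1*242)/(((1/178)*(-1 + 89*(-24))/(-24))) = (324/5 - 242)/(((1/178)*(-1/24)*(-1 - 2136))) = -886/(5*((1/178)*(-1/24)*(-2137))) = -886/(5*2137/4272) = -886/5*4272/2137 = -3784992/10685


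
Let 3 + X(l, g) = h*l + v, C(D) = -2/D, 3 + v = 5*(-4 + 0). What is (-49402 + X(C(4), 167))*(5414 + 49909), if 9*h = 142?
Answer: -2734941681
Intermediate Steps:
h = 142/9 (h = (⅑)*142 = 142/9 ≈ 15.778)
v = -23 (v = -3 + 5*(-4 + 0) = -3 + 5*(-4) = -3 - 20 = -23)
X(l, g) = -26 + 142*l/9 (X(l, g) = -3 + (142*l/9 - 23) = -3 + (-23 + 142*l/9) = -26 + 142*l/9)
(-49402 + X(C(4), 167))*(5414 + 49909) = (-49402 + (-26 + 142*(-2/4)/9))*(5414 + 49909) = (-49402 + (-26 + 142*(-2*¼)/9))*55323 = (-49402 + (-26 + (142/9)*(-½)))*55323 = (-49402 + (-26 - 71/9))*55323 = (-49402 - 305/9)*55323 = -444923/9*55323 = -2734941681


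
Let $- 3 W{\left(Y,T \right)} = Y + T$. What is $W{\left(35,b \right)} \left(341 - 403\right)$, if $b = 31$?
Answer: $1364$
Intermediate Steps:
$W{\left(Y,T \right)} = - \frac{T}{3} - \frac{Y}{3}$ ($W{\left(Y,T \right)} = - \frac{Y + T}{3} = - \frac{T + Y}{3} = - \frac{T}{3} - \frac{Y}{3}$)
$W{\left(35,b \right)} \left(341 - 403\right) = \left(\left(- \frac{1}{3}\right) 31 - \frac{35}{3}\right) \left(341 - 403\right) = \left(- \frac{31}{3} - \frac{35}{3}\right) \left(-62\right) = \left(-22\right) \left(-62\right) = 1364$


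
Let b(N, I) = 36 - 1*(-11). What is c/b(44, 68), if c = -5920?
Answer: -5920/47 ≈ -125.96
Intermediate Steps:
b(N, I) = 47 (b(N, I) = 36 + 11 = 47)
c/b(44, 68) = -5920/47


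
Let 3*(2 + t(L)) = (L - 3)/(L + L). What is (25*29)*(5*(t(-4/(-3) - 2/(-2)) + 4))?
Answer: 148625/21 ≈ 7077.4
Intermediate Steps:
t(L) = -2 + (-3 + L)/(6*L) (t(L) = -2 + ((L - 3)/(L + L))/3 = -2 + ((-3 + L)/((2*L)))/3 = -2 + ((-3 + L)*(1/(2*L)))/3 = -2 + ((-3 + L)/(2*L))/3 = -2 + (-3 + L)/(6*L))
(25*29)*(5*(t(-4/(-3) - 2/(-2)) + 4)) = (25*29)*(5*((-3 - 11*(-4/(-3) - 2/(-2)))/(6*(-4/(-3) - 2/(-2))) + 4)) = 725*(5*((-3 - 11*(-4*(-⅓) - 2*(-½)))/(6*(-4*(-⅓) - 2*(-½))) + 4)) = 725*(5*((-3 - 11*(4/3 + 1))/(6*(4/3 + 1)) + 4)) = 725*(5*((-3 - 11*7/3)/(6*(7/3)) + 4)) = 725*(5*((⅙)*(3/7)*(-3 - 77/3) + 4)) = 725*(5*((⅙)*(3/7)*(-86/3) + 4)) = 725*(5*(-43/21 + 4)) = 725*(5*(41/21)) = 725*(205/21) = 148625/21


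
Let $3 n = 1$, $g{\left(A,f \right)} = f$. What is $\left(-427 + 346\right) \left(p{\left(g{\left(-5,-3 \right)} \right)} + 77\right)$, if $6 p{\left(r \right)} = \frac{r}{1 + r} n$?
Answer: $- \frac{24975}{4} \approx -6243.8$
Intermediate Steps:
$n = \frac{1}{3}$ ($n = \frac{1}{3} \cdot 1 = \frac{1}{3} \approx 0.33333$)
$p{\left(r \right)} = \frac{r}{18 \left(1 + r\right)}$ ($p{\left(r \right)} = \frac{\frac{r}{1 + r} \frac{1}{3}}{6} = \frac{\frac{1}{3} r \frac{1}{1 + r}}{6} = \frac{r}{18 \left(1 + r\right)}$)
$\left(-427 + 346\right) \left(p{\left(g{\left(-5,-3 \right)} \right)} + 77\right) = \left(-427 + 346\right) \left(\frac{1}{18} \left(-3\right) \frac{1}{1 - 3} + 77\right) = - 81 \left(\frac{1}{18} \left(-3\right) \frac{1}{-2} + 77\right) = - 81 \left(\frac{1}{18} \left(-3\right) \left(- \frac{1}{2}\right) + 77\right) = - 81 \left(\frac{1}{12} + 77\right) = \left(-81\right) \frac{925}{12} = - \frac{24975}{4}$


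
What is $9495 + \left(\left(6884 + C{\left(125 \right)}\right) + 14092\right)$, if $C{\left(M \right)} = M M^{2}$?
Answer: $1983596$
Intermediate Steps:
$C{\left(M \right)} = M^{3}$
$9495 + \left(\left(6884 + C{\left(125 \right)}\right) + 14092\right) = 9495 + \left(\left(6884 + 125^{3}\right) + 14092\right) = 9495 + \left(\left(6884 + 1953125\right) + 14092\right) = 9495 + \left(1960009 + 14092\right) = 9495 + 1974101 = 1983596$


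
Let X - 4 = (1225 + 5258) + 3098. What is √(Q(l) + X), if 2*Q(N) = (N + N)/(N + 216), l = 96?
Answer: 353*√13/13 ≈ 97.905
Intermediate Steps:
X = 9585 (X = 4 + ((1225 + 5258) + 3098) = 4 + (6483 + 3098) = 4 + 9581 = 9585)
Q(N) = N/(216 + N) (Q(N) = ((N + N)/(N + 216))/2 = ((2*N)/(216 + N))/2 = (2*N/(216 + N))/2 = N/(216 + N))
√(Q(l) + X) = √(96/(216 + 96) + 9585) = √(96/312 + 9585) = √(96*(1/312) + 9585) = √(4/13 + 9585) = √(124609/13) = 353*√13/13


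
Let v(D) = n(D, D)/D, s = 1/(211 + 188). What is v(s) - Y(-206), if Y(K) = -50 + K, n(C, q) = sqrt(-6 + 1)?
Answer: 256 + 399*I*sqrt(5) ≈ 256.0 + 892.19*I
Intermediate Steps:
n(C, q) = I*sqrt(5) (n(C, q) = sqrt(-5) = I*sqrt(5))
s = 1/399 ≈ 0.0025063
v(D) = I*sqrt(5)/D (v(D) = (I*sqrt(5))/D = I*sqrt(5)/D)
v(s) - Y(-206) = I*sqrt(5)/(1/399) - (-50 - 206) = I*sqrt(5)*399 - 1*(-256) = 399*I*sqrt(5) + 256 = 256 + 399*I*sqrt(5)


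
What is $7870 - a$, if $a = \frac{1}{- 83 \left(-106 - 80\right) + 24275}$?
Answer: $\frac{312541309}{39713} \approx 7870.0$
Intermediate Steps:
$a = \frac{1}{39713}$ ($a = \frac{1}{\left(-83\right) \left(-186\right) + 24275} = \frac{1}{15438 + 24275} = \frac{1}{39713} \approx 2.5181 \cdot 10^{-5}$)
$7870 - a = 7870 - \frac{1}{39713} = \frac{312541309}{39713}$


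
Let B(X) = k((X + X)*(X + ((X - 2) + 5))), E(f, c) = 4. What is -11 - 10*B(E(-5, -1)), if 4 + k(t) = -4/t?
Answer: 324/11 ≈ 29.455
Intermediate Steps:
k(t) = -4 - 4/t
B(X) = -4 - 2/(X*(3 + 2*X)) (B(X) = -4 - 4*1/((X + X)*(X + ((X - 2) + 5))) = -4 - 4*1/(2*X*(X + ((-2 + X) + 5))) = -4 - 4*1/(2*X*(X + (3 + X))) = -4 - 4*1/(2*X*(3 + 2*X)) = -4 - 2/(X*(3 + 2*X)))
-11 - 10*B(E(-5, -1)) = -11 - 20*(-1 - 2*4*(3 + 2*4))/(4*(3 + 2*4)) = -11 - 20*(-1 - 2*4*(3 + 8))/(4*(3 + 8)) = -11 - 20*(-1 - 2*4*11)/(4*11) = -11 - 20*(-1 - 88)/(4*11) = -11 - 20*(-89)/(4*11) = -11 - 10*(-89/22) = -11 + 445/11 = 324/11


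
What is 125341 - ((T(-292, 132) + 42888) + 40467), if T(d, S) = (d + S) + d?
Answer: 42438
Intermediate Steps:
T(d, S) = S + 2*d (T(d, S) = (S + d) + d = S + 2*d)
125341 - ((T(-292, 132) + 42888) + 40467) = 125341 - (((132 + 2*(-292)) + 42888) + 40467) = 125341 - (((132 - 584) + 42888) + 40467) = 125341 - ((-452 + 42888) + 40467) = 125341 - (42436 + 40467) = 125341 - 1*82903 = 125341 - 82903 = 42438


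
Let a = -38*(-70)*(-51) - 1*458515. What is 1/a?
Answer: -1/594175 ≈ -1.6830e-6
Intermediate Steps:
a = -594175 (a = 2660*(-51) - 458515 = -135660 - 458515 = -594175)
1/a = 1/(-594175) = -1/594175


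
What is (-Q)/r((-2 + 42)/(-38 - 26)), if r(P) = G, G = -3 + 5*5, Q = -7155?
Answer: 7155/22 ≈ 325.23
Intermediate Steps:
G = 22 (G = -3 + 25 = 22)
r(P) = 22
(-Q)/r((-2 + 42)/(-38 - 26)) = -1*(-7155)/22 = 7155*(1/22) = 7155/22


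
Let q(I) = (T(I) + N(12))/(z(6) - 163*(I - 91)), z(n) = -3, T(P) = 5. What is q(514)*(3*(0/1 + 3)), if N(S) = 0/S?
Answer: -15/22984 ≈ -0.00065263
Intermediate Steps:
N(S) = 0
q(I) = 5/(14830 - 163*I) (q(I) = (5 + 0)/(-3 - 163*(I - 91)) = 5/(-3 - 163*(-91 + I)) = 5/(-3 + (14833 - 163*I)) = 5/(14830 - 163*I))
q(514)*(3*(0/1 + 3)) = (-5/(-14830 + 163*514))*(3*(0/1 + 3)) = (-5/(-14830 + 83782))*(3*(0*1 + 3)) = (-5/68952)*(3*(0 + 3)) = (-5*1/68952)*(3*3) = -5/68952*9 = -15/22984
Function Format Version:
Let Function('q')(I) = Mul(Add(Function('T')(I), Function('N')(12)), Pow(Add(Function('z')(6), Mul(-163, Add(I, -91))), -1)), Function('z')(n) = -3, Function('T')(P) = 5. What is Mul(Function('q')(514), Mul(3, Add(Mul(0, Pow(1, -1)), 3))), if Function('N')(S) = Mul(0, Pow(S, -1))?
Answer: Rational(-15, 22984) ≈ -0.00065263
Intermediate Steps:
Function('N')(S) = 0
Function('q')(I) = Mul(5, Pow(Add(14830, Mul(-163, I)), -1)) (Function('q')(I) = Mul(Add(5, 0), Pow(Add(-3, Mul(-163, Add(I, -91))), -1)) = Mul(5, Pow(Add(-3, Mul(-163, Add(-91, I))), -1)) = Mul(5, Pow(Add(-3, Add(14833, Mul(-163, I))), -1)) = Mul(5, Pow(Add(14830, Mul(-163, I)), -1)))
Mul(Function('q')(514), Mul(3, Add(Mul(0, Pow(1, -1)), 3))) = Mul(Mul(-5, Pow(Add(-14830, Mul(163, 514)), -1)), Mul(3, Add(Mul(0, Pow(1, -1)), 3))) = Mul(Mul(-5, Pow(Add(-14830, 83782), -1)), Mul(3, Add(Mul(0, 1), 3))) = Mul(Mul(-5, Pow(68952, -1)), Mul(3, Add(0, 3))) = Mul(Mul(-5, Rational(1, 68952)), Mul(3, 3)) = Mul(Rational(-5, 68952), 9) = Rational(-15, 22984)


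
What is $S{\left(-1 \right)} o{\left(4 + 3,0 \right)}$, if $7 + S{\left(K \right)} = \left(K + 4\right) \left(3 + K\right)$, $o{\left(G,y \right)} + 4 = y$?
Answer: $4$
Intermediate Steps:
$o{\left(G,y \right)} = -4 + y$
$S{\left(K \right)} = -7 + \left(3 + K\right) \left(4 + K\right)$ ($S{\left(K \right)} = -7 + \left(K + 4\right) \left(3 + K\right) = -7 + \left(4 + K\right) \left(3 + K\right) = -7 + \left(3 + K\right) \left(4 + K\right)$)
$S{\left(-1 \right)} o{\left(4 + 3,0 \right)} = \left(5 + \left(-1\right)^{2} + 7 \left(-1\right)\right) \left(-4 + 0\right) = \left(5 + 1 - 7\right) \left(-4\right) = \left(-1\right) \left(-4\right) = 4$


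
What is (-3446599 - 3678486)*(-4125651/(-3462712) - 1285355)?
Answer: 2882945452341498115/314792 ≈ 9.1582e+12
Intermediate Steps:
(-3446599 - 3678486)*(-4125651/(-3462712) - 1285355) = -7125085*(-4125651*(-1/3462712) - 1285355) = -7125085*(4125651/3462712 - 1285355) = -7125085*(-4450810057109/3462712) = 2882945452341498115/314792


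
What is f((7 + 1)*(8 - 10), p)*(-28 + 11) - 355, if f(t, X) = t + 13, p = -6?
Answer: -304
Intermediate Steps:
f(t, X) = 13 + t
f((7 + 1)*(8 - 10), p)*(-28 + 11) - 355 = (13 + (7 + 1)*(8 - 10))*(-28 + 11) - 355 = (13 + 8*(-2))*(-17) - 355 = (13 - 16)*(-17) - 355 = -3*(-17) - 355 = 51 - 355 = -304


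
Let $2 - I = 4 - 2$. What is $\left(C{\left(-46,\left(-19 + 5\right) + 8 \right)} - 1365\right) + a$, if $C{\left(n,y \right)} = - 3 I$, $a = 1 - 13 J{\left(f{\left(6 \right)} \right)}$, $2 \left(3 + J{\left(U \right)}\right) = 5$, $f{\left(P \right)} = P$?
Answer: $- \frac{2715}{2} \approx -1357.5$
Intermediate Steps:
$I = 0$ ($I = 2 - \left(4 - 2\right) = 2 - 2 = 0$)
$J{\left(U \right)} = - \frac{1}{2}$ ($J{\left(U \right)} = -3 + \frac{1}{2} \cdot 5 = -3 + \frac{5}{2} = - \frac{1}{2}$)
$a = \frac{15}{2}$ ($a = 1 - - \frac{13}{2} = 1 + \frac{13}{2} = \frac{15}{2} \approx 7.5$)
$C{\left(n,y \right)} = 0$ ($C{\left(n,y \right)} = \left(-3\right) 0 = 0$)
$\left(C{\left(-46,\left(-19 + 5\right) + 8 \right)} - 1365\right) + a = \left(0 - 1365\right) + \frac{15}{2} = -1365 + \frac{15}{2} = - \frac{2715}{2}$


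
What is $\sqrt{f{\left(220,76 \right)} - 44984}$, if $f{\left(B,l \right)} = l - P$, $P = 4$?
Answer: $4 i \sqrt{2807} \approx 211.92 i$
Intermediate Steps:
$f{\left(B,l \right)} = -4 + l$ ($f{\left(B,l \right)} = l - 4 = -4 + l$)
$\sqrt{f{\left(220,76 \right)} - 44984} = \sqrt{\left(-4 + 76\right) - 44984} = \sqrt{72 - 44984} = \sqrt{-44912} = 4 i \sqrt{2807}$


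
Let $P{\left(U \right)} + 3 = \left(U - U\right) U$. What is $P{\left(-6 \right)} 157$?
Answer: $-471$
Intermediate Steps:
$P{\left(U \right)} = -3$ ($P{\left(U \right)} = -3 + \left(U - U\right) U = -3 + 0 U = -3 + 0 = -3$)
$P{\left(-6 \right)} 157 = \left(-3\right) 157 = -471$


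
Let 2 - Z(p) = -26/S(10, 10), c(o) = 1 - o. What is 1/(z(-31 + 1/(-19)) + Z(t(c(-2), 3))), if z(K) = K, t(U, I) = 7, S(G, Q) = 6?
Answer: -57/1409 ≈ -0.040454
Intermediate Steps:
Z(p) = 19/3 (Z(p) = 2 - (-26)/6 = 2 - 1*(-13/3) = 2 + 13/3 = 19/3)
1/(z(-31 + 1/(-19)) + Z(t(c(-2), 3))) = 1/((-31 + 1/(-19)) + 19/3) = 1/((-31 - 1/19) + 19/3) = 1/(-590/19 + 19/3) = 1/(-1409/57) = -57/1409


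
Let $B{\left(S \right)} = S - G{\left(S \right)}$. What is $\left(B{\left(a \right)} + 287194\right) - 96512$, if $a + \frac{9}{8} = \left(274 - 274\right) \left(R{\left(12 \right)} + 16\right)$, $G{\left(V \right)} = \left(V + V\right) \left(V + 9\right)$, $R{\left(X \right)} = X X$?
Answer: $\frac{6102355}{32} \approx 1.907 \cdot 10^{5}$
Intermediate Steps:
$R{\left(X \right)} = X^{2}$
$G{\left(V \right)} = 2 V \left(9 + V\right)$
$a = - \frac{9}{8}$ ($a = - \frac{9}{8} + \left(274 - 274\right) \left(12^{2} + 16\right) = - \frac{9}{8} + 0 \left(144 + 16\right) = - \frac{9}{8} + 0 \cdot 160 = - \frac{9}{8} + 0 = - \frac{9}{8} \approx -1.125$)
$B{\left(S \right)} = S - 2 S \left(9 + S\right)$
$\left(B{\left(a \right)} + 287194\right) - 96512 = \left(- \frac{9 \left(-17 - - \frac{9}{4}\right)}{8} + 287194\right) - 96512 = \left(- \frac{9 \left(-17 + \frac{9}{4}\right)}{8} + 287194\right) - 96512 = \left(\left(- \frac{9}{8}\right) \left(- \frac{59}{4}\right) + 287194\right) - 96512 = \left(\frac{531}{32} + 287194\right) - 96512 = \frac{9190739}{32} - 96512 = \frac{6102355}{32}$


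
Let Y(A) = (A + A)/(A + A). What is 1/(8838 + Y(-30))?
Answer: 1/8839 ≈ 0.00011313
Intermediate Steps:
Y(A) = 1 (Y(A) = (2*A)/((2*A)) = (2*A)*(1/(2*A)) = 1)
1/(8838 + Y(-30)) = 1/(8838 + 1) = 1/8839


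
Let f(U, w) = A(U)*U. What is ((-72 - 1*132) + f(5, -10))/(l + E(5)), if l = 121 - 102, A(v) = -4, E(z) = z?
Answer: -28/3 ≈ -9.3333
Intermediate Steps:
f(U, w) = -4*U
l = 19
((-72 - 1*132) + f(5, -10))/(l + E(5)) = ((-72 - 1*132) - 4*5)/(19 + 5) = ((-72 - 132) - 20)/24 = (-204 - 20)*(1/24) = -224*1/24 = -28/3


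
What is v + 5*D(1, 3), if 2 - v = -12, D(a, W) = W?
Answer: 29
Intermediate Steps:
v = 14 (v = 2 - 1*(-12) = 2 + 12 = 14)
v + 5*D(1, 3) = 14 + 5*3 = 14 + 15 = 29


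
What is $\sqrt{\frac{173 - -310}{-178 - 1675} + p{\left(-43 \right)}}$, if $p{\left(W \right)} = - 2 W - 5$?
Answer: $\frac{\sqrt{277227330}}{1853} \approx 8.9855$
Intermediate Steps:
$p{\left(W \right)} = -5 - 2 W$
$\sqrt{\frac{173 - -310}{-178 - 1675} + p{\left(-43 \right)}} = \sqrt{\frac{173 - -310}{-178 - 1675} - -81} = \sqrt{\frac{173 + 310}{-1853} + \left(-5 + 86\right)} = \sqrt{483 \left(- \frac{1}{1853}\right) + 81} = \sqrt{- \frac{483}{1853} + 81} = \sqrt{\frac{149610}{1853}} = \frac{\sqrt{277227330}}{1853}$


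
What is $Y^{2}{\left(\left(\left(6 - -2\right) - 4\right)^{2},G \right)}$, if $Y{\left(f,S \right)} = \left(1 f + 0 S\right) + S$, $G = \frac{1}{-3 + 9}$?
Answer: $\frac{9409}{36} \approx 261.36$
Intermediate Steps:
$G = \frac{1}{6} \approx 0.16667$
$Y{\left(f,S \right)} = S + f$ ($Y{\left(f,S \right)} = \left(f + 0\right) + S = f + S = S + f$)
$Y^{2}{\left(\left(\left(6 - -2\right) - 4\right)^{2},G \right)} = \left(\frac{1}{6} + \left(\left(6 - -2\right) - 4\right)^{2}\right)^{2} = \left(\frac{1}{6} + \left(\left(6 + 2\right) - 4\right)^{2}\right)^{2} = \left(\frac{1}{6} + \left(8 - 4\right)^{2}\right)^{2} = \left(\frac{1}{6} + 4^{2}\right)^{2} = \left(\frac{1}{6} + 16\right)^{2} = \left(\frac{97}{6}\right)^{2} = \frac{9409}{36}$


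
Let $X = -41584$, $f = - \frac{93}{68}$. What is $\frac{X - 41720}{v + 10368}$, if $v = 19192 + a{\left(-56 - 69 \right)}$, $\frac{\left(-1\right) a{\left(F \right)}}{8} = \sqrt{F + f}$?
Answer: $- \frac{872123460}{309471431} - \frac{6942 i \sqrt{146081}}{309471431} \approx -2.8181 - 0.0085736 i$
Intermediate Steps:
$f = - \frac{93}{68}$ ($f = \left(-93\right) \frac{1}{68} = - \frac{93}{68} \approx -1.3676$)
$a{\left(F \right)} = - 8 \sqrt{- \frac{93}{68} + F}$ ($a{\left(F \right)} = - 8 \sqrt{F - \frac{93}{68}} = - 8 \sqrt{- \frac{93}{68} + F}$)
$v = 19192 - \frac{4 i \sqrt{146081}}{17}$ ($v = 19192 - \frac{4 \sqrt{-1581 + 1156 \left(-56 - 69\right)}}{17} = 19192 - \frac{4 \sqrt{-1581 + 1156 \left(-125\right)}}{17} = 19192 - \frac{4 \sqrt{-1581 - 144500}}{17} = 19192 - \frac{4 \sqrt{-146081}}{17} = 19192 - \frac{4 i \sqrt{146081}}{17} \approx 19192.0 - 89.931 i$)
$\frac{X - 41720}{v + 10368} = \frac{-41584 - 41720}{\left(19192 - \frac{4 i \sqrt{146081}}{17}\right) + 10368} = - \frac{83304}{29560 - \frac{4 i \sqrt{146081}}{17}}$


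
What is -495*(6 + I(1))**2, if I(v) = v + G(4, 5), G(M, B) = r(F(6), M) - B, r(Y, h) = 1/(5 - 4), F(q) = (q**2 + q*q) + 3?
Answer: -4455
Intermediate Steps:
F(q) = 3 + 2*q**2 (F(q) = (q**2 + q**2) + 3 = 2*q**2 + 3 = 3 + 2*q**2)
r(Y, h) = 1 (r(Y, h) = 1/1 = 1)
G(M, B) = 1 - B
I(v) = -4 + v (I(v) = v + (1 - 1*5) = v + (1 - 5) = v - 4 = -4 + v)
-495*(6 + I(1))**2 = -495*(6 + (-4 + 1))**2 = -495*(6 - 3)**2 = -495*3**2 = -495*9 = -4455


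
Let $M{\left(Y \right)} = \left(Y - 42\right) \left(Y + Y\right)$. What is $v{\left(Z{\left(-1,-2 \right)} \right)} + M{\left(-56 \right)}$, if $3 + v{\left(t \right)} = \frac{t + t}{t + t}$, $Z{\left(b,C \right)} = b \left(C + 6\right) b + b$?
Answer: $10974$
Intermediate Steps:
$Z{\left(b,C \right)} = b + b^{2} \left(6 + C\right)$ ($Z{\left(b,C \right)} = b \left(6 + C\right) b + b = b^{2} \left(6 + C\right) + b = b + b^{2} \left(6 + C\right)$)
$v{\left(t \right)} = -2$ ($v{\left(t \right)} = -3 + \frac{t + t}{t + t} = -3 + \frac{2 t}{2 t} = -3 + 2 t \frac{1}{2 t} = -3 + 1 = -2$)
$M{\left(Y \right)} = 2 Y \left(-42 + Y\right)$ ($M{\left(Y \right)} = \left(-42 + Y\right) 2 Y = 2 Y \left(-42 + Y\right)$)
$v{\left(Z{\left(-1,-2 \right)} \right)} + M{\left(-56 \right)} = -2 + 2 \left(-56\right) \left(-42 - 56\right) = -2 + 2 \left(-56\right) \left(-98\right) = -2 + 10976 = 10974$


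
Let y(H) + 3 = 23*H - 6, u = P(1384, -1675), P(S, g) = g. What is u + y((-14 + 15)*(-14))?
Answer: -2006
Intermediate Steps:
u = -1675
y(H) = -9 + 23*H (y(H) = -3 + (23*H - 6) = -3 + (-6 + 23*H) = -9 + 23*H)
u + y((-14 + 15)*(-14)) = -1675 + (-9 + 23*((-14 + 15)*(-14))) = -1675 + (-9 + 23*(1*(-14))) = -1675 + (-9 + 23*(-14)) = -1675 + (-9 - 322) = -1675 - 331 = -2006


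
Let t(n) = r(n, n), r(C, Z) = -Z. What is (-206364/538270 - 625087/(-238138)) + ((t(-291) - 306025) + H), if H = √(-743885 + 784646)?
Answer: -19594736873557791/64091270630 + 3*√4529 ≈ -3.0553e+5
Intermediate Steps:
t(n) = -n
H = 3*√4529 (H = √40761 = 3*√4529 ≈ 201.89)
(-206364/538270 - 625087/(-238138)) + ((t(-291) - 306025) + H) = (-206364/538270 - 625087/(-238138)) + ((-1*(-291) - 306025) + 3*√4529) = (-206364*1/538270 - 625087*(-1/238138)) + ((291 - 306025) + 3*√4529) = (-103182/269135 + 625087/238138) + (-305734 + 3*√4529) = 143661234629/64091270630 + (-305734 + 3*√4529) = -19594736873557791/64091270630 + 3*√4529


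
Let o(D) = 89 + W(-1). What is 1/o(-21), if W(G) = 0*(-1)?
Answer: 1/89 ≈ 0.011236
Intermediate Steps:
W(G) = 0
o(D) = 89 (o(D) = 89 + 0 = 89)
1/o(-21) = 1/89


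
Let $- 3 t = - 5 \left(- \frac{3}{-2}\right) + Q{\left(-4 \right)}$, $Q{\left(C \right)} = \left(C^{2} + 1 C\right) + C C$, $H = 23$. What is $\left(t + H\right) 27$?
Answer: $\frac{873}{2} \approx 436.5$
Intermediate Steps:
$Q{\left(C \right)} = C + 2 C^{2}$ ($Q{\left(C \right)} = \left(C^{2} + C\right) + C^{2} = \left(C + C^{2}\right) + C^{2} = C + 2 C^{2}$)
$t = - \frac{41}{6}$ ($t = - \frac{- 5 \left(- \frac{3}{-2}\right) - 4 \left(1 + 2 \left(-4\right)\right)}{3} = - \frac{- 5 \left(\left(-3\right) \left(- \frac{1}{2}\right)\right) - 4 \left(1 - 8\right)}{3} = - \frac{\left(-5\right) \frac{3}{2} - -28}{3} = - \frac{- \frac{15}{2} + 28}{3} = \left(- \frac{1}{3}\right) \frac{41}{2} = - \frac{41}{6} \approx -6.8333$)
$\left(t + H\right) 27 = \left(- \frac{41}{6} + 23\right) 27 = \frac{97}{6} \cdot 27 = \frac{873}{2}$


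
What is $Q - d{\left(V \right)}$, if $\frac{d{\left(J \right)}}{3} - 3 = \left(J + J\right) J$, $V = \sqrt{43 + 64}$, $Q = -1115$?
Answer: $-1766$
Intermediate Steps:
$V = \sqrt{107} \approx 10.344$
$d{\left(J \right)} = 9 + 6 J^{2}$ ($d{\left(J \right)} = 9 + 3 \left(J + J\right) J = 9 + 3 \cdot 2 J J = 9 + 3 \cdot 2 J^{2} = 9 + 6 J^{2}$)
$Q - d{\left(V \right)} = -1115 - \left(9 + 6 \left(\sqrt{107}\right)^{2}\right) = -1115 - \left(9 + 6 \cdot 107\right) = -1115 - \left(9 + 642\right) = -1115 - 651 = -1766$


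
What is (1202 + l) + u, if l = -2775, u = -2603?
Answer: -4176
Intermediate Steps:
(1202 + l) + u = (1202 - 2775) - 2603 = -1573 - 2603 = -4176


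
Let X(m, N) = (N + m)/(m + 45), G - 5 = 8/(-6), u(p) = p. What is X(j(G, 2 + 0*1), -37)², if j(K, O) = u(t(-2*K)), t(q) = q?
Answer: 17689/12769 ≈ 1.3853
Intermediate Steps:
G = 11/3 (G = 5 + 8/(-6) = 5 + 8*(-⅙) = 5 - 4/3 = 11/3 ≈ 3.6667)
j(K, O) = -2*K
X(m, N) = (N + m)/(45 + m)
X(j(G, 2 + 0*1), -37)² = ((-37 - 2*11/3)/(45 - 2*11/3))² = ((-37 - 22/3)/(45 - 22/3))² = (-133/3/(113/3))² = ((3/113)*(-133/3))² = (-133/113)² = 17689/12769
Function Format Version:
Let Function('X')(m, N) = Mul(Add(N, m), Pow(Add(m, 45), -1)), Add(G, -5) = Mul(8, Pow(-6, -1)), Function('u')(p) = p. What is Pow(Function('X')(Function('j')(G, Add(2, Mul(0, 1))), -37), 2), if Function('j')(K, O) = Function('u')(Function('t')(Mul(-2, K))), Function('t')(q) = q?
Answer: Rational(17689, 12769) ≈ 1.3853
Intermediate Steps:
G = Rational(11, 3) (G = Add(5, Mul(8, Pow(-6, -1))) = Add(5, Mul(8, Rational(-1, 6))) = Add(5, Rational(-4, 3)) = Rational(11, 3) ≈ 3.6667)
Function('j')(K, O) = Mul(-2, K)
Function('X')(m, N) = Mul(Pow(Add(45, m), -1), Add(N, m)) (Function('X')(m, N) = Mul(Add(N, m), Pow(Add(45, m), -1)) = Mul(Pow(Add(45, m), -1), Add(N, m)))
Pow(Function('X')(Function('j')(G, Add(2, Mul(0, 1))), -37), 2) = Pow(Mul(Pow(Add(45, Mul(-2, Rational(11, 3))), -1), Add(-37, Mul(-2, Rational(11, 3)))), 2) = Pow(Mul(Pow(Add(45, Rational(-22, 3)), -1), Add(-37, Rational(-22, 3))), 2) = Pow(Mul(Pow(Rational(113, 3), -1), Rational(-133, 3)), 2) = Pow(Mul(Rational(3, 113), Rational(-133, 3)), 2) = Pow(Rational(-133, 113), 2) = Rational(17689, 12769)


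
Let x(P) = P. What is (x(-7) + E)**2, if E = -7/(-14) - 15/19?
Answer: 76729/1444 ≈ 53.136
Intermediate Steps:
E = -11/38 (E = -7*(-1/14) - 15*1/19 = 1/2 - 15/19 = -11/38 ≈ -0.28947)
(x(-7) + E)**2 = (-7 - 11/38)**2 = (-277/38)**2 = 76729/1444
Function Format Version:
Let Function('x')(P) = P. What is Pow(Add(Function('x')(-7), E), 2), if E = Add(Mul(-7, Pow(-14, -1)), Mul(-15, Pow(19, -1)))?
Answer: Rational(76729, 1444) ≈ 53.136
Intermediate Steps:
E = Rational(-11, 38) (E = Add(Mul(-7, Rational(-1, 14)), Mul(-15, Rational(1, 19))) = Add(Rational(1, 2), Rational(-15, 19)) = Rational(-11, 38) ≈ -0.28947)
Pow(Add(Function('x')(-7), E), 2) = Pow(Add(-7, Rational(-11, 38)), 2) = Pow(Rational(-277, 38), 2) = Rational(76729, 1444)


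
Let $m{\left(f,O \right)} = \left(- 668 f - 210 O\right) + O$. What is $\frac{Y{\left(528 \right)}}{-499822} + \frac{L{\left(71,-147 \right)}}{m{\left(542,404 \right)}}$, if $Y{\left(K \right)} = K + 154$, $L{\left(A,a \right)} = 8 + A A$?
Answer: $- \frac{1414054411}{111583262212} \approx -0.012673$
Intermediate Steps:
$L{\left(A,a \right)} = 8 + A^{2}$
$Y{\left(K \right)} = 154 + K$
$m{\left(f,O \right)} = - 668 f - 209 O$
$\frac{Y{\left(528 \right)}}{-499822} + \frac{L{\left(71,-147 \right)}}{m{\left(542,404 \right)}} = \frac{154 + 528}{-499822} + \frac{8 + 71^{2}}{\left(-668\right) 542 - 84436} = 682 \left(- \frac{1}{499822}\right) + \frac{8 + 5041}{-362056 - 84436} = - \frac{341}{249911} + \frac{5049}{-446492} = - \frac{341}{249911} + 5049 \left(- \frac{1}{446492}\right) = - \frac{341}{249911} - \frac{5049}{446492} = - \frac{1414054411}{111583262212}$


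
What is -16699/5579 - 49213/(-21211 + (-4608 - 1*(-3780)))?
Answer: -93469934/122955581 ≈ -0.76019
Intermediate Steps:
-16699/5579 - 49213/(-21211 + (-4608 - 1*(-3780))) = -16699*1/5579 - 49213/(-21211 + (-4608 + 3780)) = -16699/5579 - 49213/(-21211 - 828) = -16699/5579 - 49213/(-22039) = -16699/5579 - 49213*(-1/22039) = -16699/5579 + 49213/22039 = -93469934/122955581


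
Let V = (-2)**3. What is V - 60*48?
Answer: -2888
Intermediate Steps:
V = -8
V - 60*48 = -8 - 60*48 = -8 - 2880 = -2888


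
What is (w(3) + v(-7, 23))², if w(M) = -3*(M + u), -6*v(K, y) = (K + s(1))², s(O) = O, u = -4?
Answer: 9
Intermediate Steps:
v(K, y) = -(1 + K)²/6 (v(K, y) = -(K + 1)²/6 = -(1 + K)²/6)
w(M) = 12 - 3*M (w(M) = -3*(M - 4) = -3*(-4 + M) = 12 - 3*M)
(w(3) + v(-7, 23))² = ((12 - 3*3) - (1 - 7)²/6)² = ((12 - 9) - ⅙*(-6)²)² = (3 - ⅙*36)² = (3 - 6)² = (-3)² = 9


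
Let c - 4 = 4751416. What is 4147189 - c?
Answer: -604231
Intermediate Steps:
c = 4751420 (c = 4 + 4751416 = 4751420)
4147189 - c = 4147189 - 1*4751420 = 4147189 - 4751420 = -604231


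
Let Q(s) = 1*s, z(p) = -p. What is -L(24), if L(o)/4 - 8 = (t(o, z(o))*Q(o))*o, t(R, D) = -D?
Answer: -55328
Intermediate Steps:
Q(s) = s
L(o) = 32 + 4*o³ (L(o) = 32 + 4*(((-(-1)*o)*o)*o) = 32 + 4*((o*o)*o) = 32 + 4*(o²*o) = 32 + 4*o³)
-L(24) = -(32 + 4*24³) = -(32 + 4*13824) = -(32 + 55296) = -1*55328 = -55328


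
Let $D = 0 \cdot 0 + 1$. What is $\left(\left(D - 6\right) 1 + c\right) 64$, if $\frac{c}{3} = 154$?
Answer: $29248$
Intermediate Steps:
$c = 462$ ($c = 3 \cdot 154 = 462$)
$D = 1$ ($D = 0 + 1 = 1$)
$\left(\left(D - 6\right) 1 + c\right) 64 = \left(\left(1 - 6\right) 1 + 462\right) 64 = \left(\left(-5\right) 1 + 462\right) 64 = \left(-5 + 462\right) 64 = 457 \cdot 64 = 29248$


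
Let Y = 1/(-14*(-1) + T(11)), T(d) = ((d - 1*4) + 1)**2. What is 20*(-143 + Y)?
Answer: -111530/39 ≈ -2859.7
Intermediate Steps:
T(d) = (-3 + d)**2 (T(d) = ((d - 4) + 1)**2 = ((-4 + d) + 1)**2 = (-3 + d)**2)
Y = 1/78 (Y = 1/(-14*(-1) + (-3 + 11)**2) = 1/(14 + 8**2) = 1/(14 + 64) = 1/78 ≈ 0.012821)
20*(-143 + Y) = 20*(-143 + 1/78) = 20*(-11153/78) = -111530/39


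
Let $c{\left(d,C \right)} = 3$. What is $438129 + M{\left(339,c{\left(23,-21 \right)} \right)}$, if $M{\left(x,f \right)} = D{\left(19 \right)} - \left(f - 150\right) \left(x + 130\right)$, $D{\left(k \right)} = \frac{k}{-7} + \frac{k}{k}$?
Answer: $\frac{3549492}{7} \approx 5.0707 \cdot 10^{5}$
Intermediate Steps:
$D{\left(k \right)} = 1 - \frac{k}{7}$ ($D{\left(k \right)} = k \left(- \frac{1}{7}\right) + 1 = - \frac{k}{7} + 1 = 1 - \frac{k}{7}$)
$M{\left(x,f \right)} = - \frac{12}{7} - \left(-150 + f\right) \left(130 + x\right)$ ($M{\left(x,f \right)} = \left(1 - \frac{19}{7}\right) - \left(f - 150\right) \left(x + 130\right) = \left(1 - \frac{19}{7}\right) - \left(-150 + f\right) \left(130 + x\right) = - \frac{12}{7} - \left(-150 + f\right) \left(130 + x\right)$)
$438129 + M{\left(339,c{\left(23,-21 \right)} \right)} = 438129 + \left(\frac{136488}{7} - 390 + 150 \cdot 339 - 3 \cdot 339\right) = 438129 + \left(\frac{136488}{7} - 390 + 50850 - 1017\right) = 438129 + \frac{482589}{7} = \frac{3549492}{7}$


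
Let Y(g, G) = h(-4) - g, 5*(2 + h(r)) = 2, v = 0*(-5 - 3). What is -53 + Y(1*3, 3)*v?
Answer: -53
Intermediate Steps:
v = 0 (v = 0*(-8) = 0)
h(r) = -8/5 (h(r) = -2 + (1/5)*2 = -2 + 2/5 = -8/5)
Y(g, G) = -8/5 - g
-53 + Y(1*3, 3)*v = -53 + (-8/5 - 3)*0 = -53 - 23/5*0 = -53 + 0 = -53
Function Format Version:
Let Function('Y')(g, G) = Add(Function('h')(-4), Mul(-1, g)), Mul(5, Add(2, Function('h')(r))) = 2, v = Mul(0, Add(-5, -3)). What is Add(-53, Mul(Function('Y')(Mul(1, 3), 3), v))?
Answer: -53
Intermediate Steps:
v = 0 (v = Mul(0, -8) = 0)
Function('h')(r) = Rational(-8, 5) (Function('h')(r) = Add(-2, Mul(Rational(1, 5), 2)) = Add(-2, Rational(2, 5)) = Rational(-8, 5))
Function('Y')(g, G) = Add(Rational(-8, 5), Mul(-1, g))
Add(-53, Mul(Function('Y')(Mul(1, 3), 3), v)) = Add(-53, Mul(Add(Rational(-8, 5), Mul(-1, Mul(1, 3))), 0)) = Add(-53, Mul(Add(Rational(-8, 5), Mul(-1, 3)), 0)) = Add(-53, Mul(Add(Rational(-8, 5), -3), 0)) = Add(-53, Mul(Rational(-23, 5), 0)) = Add(-53, 0) = -53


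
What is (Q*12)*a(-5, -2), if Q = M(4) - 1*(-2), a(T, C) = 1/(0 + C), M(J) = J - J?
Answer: -12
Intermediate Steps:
M(J) = 0
a(T, C) = 1/C
Q = 2 (Q = 0 - 1*(-2) = 0 + 2 = 2)
(Q*12)*a(-5, -2) = (2*12)/(-2) = 24*(-1/2) = -12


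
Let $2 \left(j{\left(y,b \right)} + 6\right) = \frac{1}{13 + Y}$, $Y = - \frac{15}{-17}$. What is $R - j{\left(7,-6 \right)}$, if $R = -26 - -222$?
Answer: $\frac{95327}{472} \approx 201.96$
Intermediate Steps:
$Y = \frac{15}{17}$ ($Y = \left(-15\right) \left(- \frac{1}{17}\right) = \frac{15}{17} \approx 0.88235$)
$R = 196$ ($R = -26 + 222 = 196$)
$j{\left(y,b \right)} = - \frac{2815}{472}$ ($j{\left(y,b \right)} = -6 + \frac{1}{2 \left(13 + \frac{15}{17}\right)} = -6 + \frac{1}{2 \cdot \frac{236}{17}} = -6 + \frac{1}{2} \cdot \frac{17}{236} = -6 + \frac{17}{472} = - \frac{2815}{472}$)
$R - j{\left(7,-6 \right)} = 196 - - \frac{2815}{472} = 196 + \frac{2815}{472} = \frac{95327}{472}$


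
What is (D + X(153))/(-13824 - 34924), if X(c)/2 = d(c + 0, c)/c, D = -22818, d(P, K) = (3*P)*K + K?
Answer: 10949/24374 ≈ 0.44921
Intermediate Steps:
d(P, K) = K + 3*K*P (d(P, K) = 3*K*P + K = K + 3*K*P)
X(c) = 2 + 6*c (X(c) = 2*((c*(1 + 3*(c + 0)))/c) = 2*((c*(1 + 3*c))/c) = 2*(1 + 3*c) = 2 + 6*c)
(D + X(153))/(-13824 - 34924) = (-22818 + (2 + 6*153))/(-13824 - 34924) = (-22818 + (2 + 918))/(-48748) = (-22818 + 920)*(-1/48748) = -21898*(-1/48748) = 10949/24374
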